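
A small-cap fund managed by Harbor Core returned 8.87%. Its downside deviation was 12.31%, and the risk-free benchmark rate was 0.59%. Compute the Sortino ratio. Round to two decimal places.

0.67

Sortino = (Rp − Rf) / σd = (8.87% − 0.59%) / 12.31% = 8.28% / 12.31% = 0.6726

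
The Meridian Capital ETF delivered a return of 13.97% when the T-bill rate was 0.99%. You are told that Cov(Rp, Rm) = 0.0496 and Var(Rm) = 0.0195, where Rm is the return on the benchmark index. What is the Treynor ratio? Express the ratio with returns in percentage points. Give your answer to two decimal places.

5.10

β = Cov / Var = 0.0496 / 0.0195 = 2.5436
Treynor = (Rp − Rf) / β = (13.97% − 0.99%) / 2.5436 = 12.98 / 2.5436 = 5.1030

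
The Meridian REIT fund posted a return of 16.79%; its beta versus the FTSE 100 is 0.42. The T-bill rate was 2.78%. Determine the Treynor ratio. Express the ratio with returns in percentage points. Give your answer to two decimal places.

Treynor = (Rp − Rf) / β = (16.79% − 2.78%) / 0.42 = 14.01 / 0.42 = 33.3571

33.36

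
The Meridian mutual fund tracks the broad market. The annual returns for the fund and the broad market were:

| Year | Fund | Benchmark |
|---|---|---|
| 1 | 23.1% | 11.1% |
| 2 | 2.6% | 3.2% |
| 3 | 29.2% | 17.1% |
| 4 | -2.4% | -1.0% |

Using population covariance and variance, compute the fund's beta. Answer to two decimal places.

r̄p = 13.1250%,  r̄m = 7.6000%
Cov = Σ(rp − r̄p)(rm − r̄m) / 4 = 91.8625
Var(rm) = Σ(rm − r̄m)² / 4 = 48.9550
β = Cov / Var = 91.8625 / 48.9550 = 1.8765

1.88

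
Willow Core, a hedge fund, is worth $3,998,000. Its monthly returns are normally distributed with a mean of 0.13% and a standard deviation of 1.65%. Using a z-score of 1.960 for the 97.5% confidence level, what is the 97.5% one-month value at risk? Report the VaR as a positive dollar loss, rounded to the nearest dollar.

Return at the 97.5% tail: μ − z·σ = 0.13% − 1.960 × 1.65% = 0.13 − 3.2340 = -3.1040%
VaR = −(-3.1040%) × $3,998,000 = 3.1040% × $3,998,000 = $124,098

$124,098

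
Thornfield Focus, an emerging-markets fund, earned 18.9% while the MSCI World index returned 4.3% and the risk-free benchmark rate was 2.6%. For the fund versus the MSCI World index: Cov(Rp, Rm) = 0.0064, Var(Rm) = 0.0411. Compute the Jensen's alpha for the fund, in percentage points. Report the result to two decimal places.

β = Cov / Var = 0.0064 / 0.0411 = 0.1557
E[R] = Rf + β(Rm − Rf) = 2.6% + 0.1557 × (4.3% − 2.6%) = 2.8647%
α = Rp − E[R] = 18.9% − 2.8647% = 16.0353

16.04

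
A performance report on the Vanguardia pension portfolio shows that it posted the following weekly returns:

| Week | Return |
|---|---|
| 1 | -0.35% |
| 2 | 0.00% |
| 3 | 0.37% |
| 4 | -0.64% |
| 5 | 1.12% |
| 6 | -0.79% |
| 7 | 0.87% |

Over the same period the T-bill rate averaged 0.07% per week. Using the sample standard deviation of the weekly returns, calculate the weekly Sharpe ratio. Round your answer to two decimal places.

0.02

r̄ = (-0.35 + 0 + 0.37 − 0.64 + 1.12 − 0.79 + 0.87) / 7 = 0.580 / 7 = 0.0829%
Σ(r − r̄)² = 3.2563; sample σ = √(3.2563/6) = 0.7367%
Sharpe = (r̄ − rf) / σ = (0.0829 − 0.07) / 0.7367 = 0.0129 / 0.7367 = 0.0175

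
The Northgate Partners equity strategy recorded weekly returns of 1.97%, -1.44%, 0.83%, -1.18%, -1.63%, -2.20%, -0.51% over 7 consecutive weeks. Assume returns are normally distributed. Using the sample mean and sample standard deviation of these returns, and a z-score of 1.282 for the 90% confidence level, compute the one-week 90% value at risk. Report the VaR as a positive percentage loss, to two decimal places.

r̄ = (1.97 − 1.44 + 0.83 − 1.18 − 1.63 − 2.2 − 0.51) / 7 = -4.160 / 7 = -0.5943%
Σ(r − r̄)² = 13.3206; sample σ = √(13.3206/6) = 1.4900%
VaR = −(r̄ − z·σ) = −(-0.5943 − 1.282 × 1.4900) = −(-2.5045) = 2.5045%

2.50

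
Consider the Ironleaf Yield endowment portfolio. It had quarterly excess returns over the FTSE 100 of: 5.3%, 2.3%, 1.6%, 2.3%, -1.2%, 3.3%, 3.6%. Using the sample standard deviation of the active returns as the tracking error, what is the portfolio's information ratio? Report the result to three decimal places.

r̄ = (5.3 + 2.3 + 1.6 + 2.3 − 1.2 + 3.3 + 3.6) / 7 = 17.20 / 7 = 2.4571%
Sample std dev = √[24.2571 / 6] = 2.0107%
IR = r̄ / tracking error = 2.4571 / 2.0107 = 1.2220

1.222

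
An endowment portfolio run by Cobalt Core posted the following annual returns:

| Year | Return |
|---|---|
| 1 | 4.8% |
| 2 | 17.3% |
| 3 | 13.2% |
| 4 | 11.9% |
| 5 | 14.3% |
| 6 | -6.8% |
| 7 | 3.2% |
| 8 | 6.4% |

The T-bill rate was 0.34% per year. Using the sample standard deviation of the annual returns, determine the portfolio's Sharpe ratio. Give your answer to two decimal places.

r̄ = (4.8 + 17.3 + 13.2 + 11.9 + 14.3 − 6.8 + 3.2 + 6.4) / 8 = 8.0375%
Sample σ = √[Σ(r − r̄)² / 7] = √[423.2988 / 7] = √60.4713 = 7.7763%
Sharpe = (r̄ − rf) / σ = (8.0375 − 0.34) / 7.7763 = 7.6975 / 7.7763 = 0.9899

0.99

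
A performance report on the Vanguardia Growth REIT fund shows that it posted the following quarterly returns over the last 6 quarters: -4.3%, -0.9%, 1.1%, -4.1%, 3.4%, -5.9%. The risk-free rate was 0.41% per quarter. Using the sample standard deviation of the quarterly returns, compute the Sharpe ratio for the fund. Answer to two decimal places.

-0.61

r̄ = (-4.3 − 0.9 + 1.1 − 4.1 + 3.4 − 5.9) / 6 = -10.70 / 6 = -1.7833%
Σ(r − r̄)² = (-4.3 − (-1.7833))² + (-0.9 − (-1.7833))² + … = 64.6083
σ = √[64.6083 / 5] = 3.5947%
Sharpe = (r̄ − rf) / σ = (-1.7833 − 0.41) / 3.5947 = -2.1933 / 3.5947 = -0.6101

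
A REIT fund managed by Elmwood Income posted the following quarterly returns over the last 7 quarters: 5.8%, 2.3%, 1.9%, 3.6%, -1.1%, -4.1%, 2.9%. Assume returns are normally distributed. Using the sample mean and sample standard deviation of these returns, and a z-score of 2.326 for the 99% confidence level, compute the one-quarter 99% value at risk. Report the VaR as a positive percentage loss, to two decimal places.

Mean return r̄ = 11.30 / 7 = 1.6143%
Σ(r − r̄)² = 63.6886; sample σ = √(63.6886/6) = 3.2580%
VaR = −(r̄ − z·σ) = −(1.6143 − 2.326 × 3.2580) = −(-5.9638) = 5.9638%

5.96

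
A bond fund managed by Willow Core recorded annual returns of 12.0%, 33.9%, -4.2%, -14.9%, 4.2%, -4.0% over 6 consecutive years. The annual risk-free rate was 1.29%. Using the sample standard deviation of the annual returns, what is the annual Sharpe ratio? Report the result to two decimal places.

r̄ = (12 + 33.9 − 4.2 − 14.9 + 4.2 − 4) / 6 = 27.00 / 6 = 4.5000%
Σ(r − r̄)² = (12 − 4.5000)² + (33.9 − 4.5000)² + (-4.2 − 4.5000)² + … = 1445.0000
sample σ = √(1445.0000 / 5) = √289.0000 = 17.0000%
Sharpe = (r̄ − rf) / σ = (4.5000 − 1.29) / 17.0000 = 3.2100 / 17.0000 = 0.1888

0.19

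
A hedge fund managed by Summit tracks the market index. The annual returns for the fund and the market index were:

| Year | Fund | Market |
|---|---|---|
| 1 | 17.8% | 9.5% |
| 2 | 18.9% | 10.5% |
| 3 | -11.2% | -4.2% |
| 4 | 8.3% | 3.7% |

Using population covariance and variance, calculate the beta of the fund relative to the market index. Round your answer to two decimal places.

2.05

r̄p = 8.4500%,  r̄m = 4.8750%
Cov = Σ(rp − r̄p)(rm − r̄m) / 4 = 70.1313
Var(rm) = Σ(rm − r̄m)² / 4 = 34.1919
β = Cov / Var = 70.1313 / 34.1919 = 2.0511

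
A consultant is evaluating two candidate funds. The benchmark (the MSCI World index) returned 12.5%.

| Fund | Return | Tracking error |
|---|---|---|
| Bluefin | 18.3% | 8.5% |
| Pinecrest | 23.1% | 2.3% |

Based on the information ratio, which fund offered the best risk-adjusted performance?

Bluefin: IR = (18.3% − 12.5%) / 8.5% = 0.682
Pinecrest: IR = (23.1% − 12.5%) / 2.3% = 4.609
Highest: Pinecrest (4.609).

Pinecrest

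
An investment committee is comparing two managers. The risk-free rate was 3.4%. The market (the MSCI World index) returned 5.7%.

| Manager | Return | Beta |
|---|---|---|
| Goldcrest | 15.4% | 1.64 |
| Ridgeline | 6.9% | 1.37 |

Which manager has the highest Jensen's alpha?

Goldcrest

Goldcrest: α = 15.4% − [3.4% + 1.64 × (5.7% − 3.4%)] = 8.228
Ridgeline: α = 6.9% − [3.4% + 1.37 × (5.7% − 3.4%)] = 0.349
Highest: Goldcrest (8.228).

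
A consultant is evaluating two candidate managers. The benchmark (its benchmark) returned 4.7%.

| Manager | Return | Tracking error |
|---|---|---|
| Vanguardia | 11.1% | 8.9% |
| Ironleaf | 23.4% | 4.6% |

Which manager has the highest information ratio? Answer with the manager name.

Vanguardia: IR = (11.1% − 4.7%) / 8.9% = 0.719
Ironleaf: IR = (23.4% − 4.7%) / 4.6% = 4.065
Highest: Ironleaf (4.065).

Ironleaf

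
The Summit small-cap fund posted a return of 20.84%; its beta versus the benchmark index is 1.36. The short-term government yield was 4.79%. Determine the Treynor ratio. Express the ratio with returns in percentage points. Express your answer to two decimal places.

11.80

Treynor = (Rp − Rf) / β = (20.84% − 4.79%) / 1.36 = 16.05 / 1.36 = 11.8015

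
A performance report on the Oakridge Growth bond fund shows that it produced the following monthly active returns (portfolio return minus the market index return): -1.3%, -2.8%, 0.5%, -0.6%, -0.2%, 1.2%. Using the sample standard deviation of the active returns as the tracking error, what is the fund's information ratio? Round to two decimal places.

r̄ = (-1.3 − 2.8 + 0.5 − 0.6 − 0.2 + 1.2) / 6 = -3.20 / 6 = -0.5333%
Σ(r − r̄)² = 9.9133; sample σ = √(9.9133/5) = 1.4081%
IR = r̄ / tracking error = -0.5333 / 1.4081 = -0.3787

-0.38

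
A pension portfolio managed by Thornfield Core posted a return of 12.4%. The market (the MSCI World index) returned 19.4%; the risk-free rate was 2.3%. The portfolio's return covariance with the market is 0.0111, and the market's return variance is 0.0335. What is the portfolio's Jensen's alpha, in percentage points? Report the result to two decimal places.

4.43

β = Cov / Var = 0.0111 / 0.0335 = 0.3313
E[R] = Rf + β(Rm − Rf) = 2.3% + 0.3313 × (19.4% − 2.3%) = 7.9652%
α = Rp − E[R] = 12.4% − 7.9652% = 4.4348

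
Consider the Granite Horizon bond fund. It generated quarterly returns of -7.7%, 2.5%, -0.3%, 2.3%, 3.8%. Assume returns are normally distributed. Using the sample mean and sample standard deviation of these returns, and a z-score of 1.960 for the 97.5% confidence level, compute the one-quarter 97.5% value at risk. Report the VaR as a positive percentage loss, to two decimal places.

8.93

r̄ = (-7.7 + 2.5 − 0.3 + 2.3 + 3.8) / 5 = 0.1200%
Σ(r − r̄)² = 85.2880; sample σ = √(85.2880/4) = 4.6176%
VaR = −(r̄ − z·σ) = −(0.1200 − 1.960 × 4.6176) = −(-8.9305) = 8.9305%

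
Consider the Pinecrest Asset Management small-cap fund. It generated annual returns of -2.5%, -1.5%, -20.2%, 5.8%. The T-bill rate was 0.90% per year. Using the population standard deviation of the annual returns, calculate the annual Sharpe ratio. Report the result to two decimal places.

Mean return r̄ = -18.40 / 4 = -4.6000%
Population σ = √[Σ(r − r̄)² / 4] = √[365.5400 / 4] = √91.3850 = 9.5596%
Sharpe = (r̄ − rf) / σ = (-4.6000 − 0.9) / 9.5596 = -5.5000 / 9.5596 = -0.5753

-0.58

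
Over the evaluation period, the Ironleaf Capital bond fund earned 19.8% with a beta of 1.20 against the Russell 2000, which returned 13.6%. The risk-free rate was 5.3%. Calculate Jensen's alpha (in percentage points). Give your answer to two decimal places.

CAPM expected return = Rf + β(Rm − Rf) = 5.3% + 1.20 × (13.6% − 5.3%) = 5.3 + 1.20 × 8.30 = 15.2600%
Jensen's α = Rp − E[R] = 19.8% − 15.2600% = 4.5400

4.54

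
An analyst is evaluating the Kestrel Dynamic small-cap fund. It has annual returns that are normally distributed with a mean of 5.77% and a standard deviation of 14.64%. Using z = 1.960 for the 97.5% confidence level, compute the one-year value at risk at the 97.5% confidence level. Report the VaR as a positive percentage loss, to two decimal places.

VaR (as % loss) = −(μ − z·σ) = −(5.77% − 1.960 × 14.64%) = −(-22.9244%) = 22.9244%

22.92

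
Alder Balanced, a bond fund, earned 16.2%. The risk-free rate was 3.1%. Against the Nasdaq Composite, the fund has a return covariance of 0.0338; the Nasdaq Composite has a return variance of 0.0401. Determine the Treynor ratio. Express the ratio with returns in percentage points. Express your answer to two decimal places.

β = Cov / Var = 0.0338 / 0.0401 = 0.8429
Treynor = (Rp − Rf) / β = (16.2% − 3.1%) / 0.8429 = 13.10 / 0.8429 = 15.5416

15.54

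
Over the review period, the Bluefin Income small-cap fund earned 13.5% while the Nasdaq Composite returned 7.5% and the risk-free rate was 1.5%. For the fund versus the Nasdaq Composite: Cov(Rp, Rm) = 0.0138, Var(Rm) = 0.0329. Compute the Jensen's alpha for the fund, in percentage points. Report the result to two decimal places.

9.48

β = Cov / Var = 0.0138 / 0.0329 = 0.4195
E[R] = Rf + β(Rm − Rf) = 1.5% + 0.4195 × (7.5% − 1.5%) = 4.0170%
α = Rp − E[R] = 13.5% − 4.0170% = 9.4830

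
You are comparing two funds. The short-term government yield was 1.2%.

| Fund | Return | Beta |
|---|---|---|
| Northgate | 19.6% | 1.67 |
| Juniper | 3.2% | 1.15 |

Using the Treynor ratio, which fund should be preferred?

Northgate: Treynor = (19.6% − 1.2%) / 1.67 = 11.018
Juniper: Treynor = (3.2% − 1.2%) / 1.15 = 1.739
Highest: Northgate (11.018).

Northgate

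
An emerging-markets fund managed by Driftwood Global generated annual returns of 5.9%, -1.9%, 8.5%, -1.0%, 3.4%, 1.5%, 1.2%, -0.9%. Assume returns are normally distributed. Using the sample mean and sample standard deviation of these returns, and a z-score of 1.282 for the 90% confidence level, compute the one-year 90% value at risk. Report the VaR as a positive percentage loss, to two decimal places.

r̄ = (5.9 − 1.9 + 8.5 − 1 + 3.4 + 1.5 + 1.2 − 0.9) / 8 = 2.0875%
Sample std dev = √[92.8688 / 7] = 3.6424%
VaR = −(r̄ − z·σ) = −(2.0875 − 1.282 × 3.6424) = −(-2.5821) = 2.5821%

2.58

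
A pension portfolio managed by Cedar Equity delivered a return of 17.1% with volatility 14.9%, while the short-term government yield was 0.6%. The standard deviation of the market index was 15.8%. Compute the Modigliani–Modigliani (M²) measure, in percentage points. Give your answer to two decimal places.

Sharpe = (Rp − Rf) / σp = (17.1% − 0.6%) / 14.9% = 1.1074
M² = Rf + Sharpe × σm = 0.6% + 1.1074 × 15.8% = 18.0969%

18.10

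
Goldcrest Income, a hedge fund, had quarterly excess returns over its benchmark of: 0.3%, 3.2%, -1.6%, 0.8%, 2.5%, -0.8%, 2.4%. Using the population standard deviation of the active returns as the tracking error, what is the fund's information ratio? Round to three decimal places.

Mean return r̄ = 6.80 / 7 = 0.9714%
Population std dev = √[19.5743 / 7] = 1.6722%
IR = r̄ / tracking error = 0.9714 / 1.6722 = 0.5809

0.581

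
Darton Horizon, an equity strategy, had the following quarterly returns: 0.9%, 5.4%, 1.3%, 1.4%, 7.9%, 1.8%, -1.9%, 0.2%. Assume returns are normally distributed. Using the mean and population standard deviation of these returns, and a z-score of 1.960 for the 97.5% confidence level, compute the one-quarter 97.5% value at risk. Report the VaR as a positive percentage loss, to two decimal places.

r̄ = (0.9 + 5.4 + 1.3 + 1.4 + 7.9 + 1.8 − 1.9 + 0.2) / 8 = 2.1250%
Σ(r − r̄)² = (0.9 − 2.1250)² + (5.4 − 2.1250)² + … = 66.7950
population σ = √(66.7950 / 8) = √8.3494 = 2.8895%
VaR = −(r̄ − z·σ) = −(2.1250 − 1.960 × 2.8895) = −(-3.5384) = 3.5384%

3.54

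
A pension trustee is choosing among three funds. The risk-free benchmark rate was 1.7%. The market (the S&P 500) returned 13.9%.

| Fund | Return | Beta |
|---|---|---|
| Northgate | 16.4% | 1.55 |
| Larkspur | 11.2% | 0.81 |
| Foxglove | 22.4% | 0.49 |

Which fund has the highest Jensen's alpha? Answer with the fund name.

Northgate: α = 16.4% − [1.7% + 1.55 × (13.9% − 1.7%)] = -4.210
Larkspur: α = 11.2% − [1.7% + 0.81 × (13.9% − 1.7%)] = -0.382
Foxglove: α = 22.4% − [1.7% + 0.49 × (13.9% − 1.7%)] = 14.722
Highest: Foxglove (14.722).

Foxglove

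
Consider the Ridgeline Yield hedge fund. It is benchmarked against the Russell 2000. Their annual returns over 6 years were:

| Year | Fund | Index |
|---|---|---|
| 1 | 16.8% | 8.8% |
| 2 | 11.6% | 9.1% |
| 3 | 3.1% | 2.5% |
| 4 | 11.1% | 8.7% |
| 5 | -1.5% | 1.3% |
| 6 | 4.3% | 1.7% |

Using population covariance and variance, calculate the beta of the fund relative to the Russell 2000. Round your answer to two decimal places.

r̄p = 7.5667%,  r̄m = 5.3500%
Cov = Σ(rp − r̄p)(rm − r̄m) / 6 = 20.0317
Var(rm) = Σ(rm − r̄m)² / 6 = 12.5058
β = Cov / Var = 20.0317 / 12.5058 = 1.6018

1.60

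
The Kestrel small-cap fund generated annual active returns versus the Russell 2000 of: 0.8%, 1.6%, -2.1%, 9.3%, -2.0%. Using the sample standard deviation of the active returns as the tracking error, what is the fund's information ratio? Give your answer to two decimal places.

0.33

μ = (0.8 + 1.6 − 2.1 + 9.3 − 2) / 5 = 1.5200%
Sample std dev = √[86.5480 / 4] = 4.6516%
IR = μ / tracking error = 1.5200 / 4.6516 = 0.3268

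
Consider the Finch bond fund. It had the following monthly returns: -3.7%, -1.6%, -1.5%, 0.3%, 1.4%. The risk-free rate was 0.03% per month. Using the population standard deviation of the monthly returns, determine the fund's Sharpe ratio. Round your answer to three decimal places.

r̄ = (-3.7 − 1.6 − 1.5 + 0.3 + 1.4) / 5 = -1.0200%
Σ(r − r̄)² = 15.3480; population σ = √(15.3480/5) = 1.7520%
Sharpe = (r̄ − rf) / σ = (-1.0200 − 0.03) / 1.7520 = -1.0500 / 1.7520 = -0.5993

-0.599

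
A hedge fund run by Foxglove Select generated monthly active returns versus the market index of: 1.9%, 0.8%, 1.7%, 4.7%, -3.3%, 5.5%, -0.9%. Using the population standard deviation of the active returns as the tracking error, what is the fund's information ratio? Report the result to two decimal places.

μ = (1.9 + 0.8 + 1.7 + 4.7 − 3.3 + 5.5 − 0.9) / 7 = 1.4857%
Population σ = √[Σ(r − μ)² / 7] = √[55.7286 / 7] = √7.9612 = 2.8216%
IR = μ / tracking error = 1.4857 / 2.8216 = 0.5265

0.53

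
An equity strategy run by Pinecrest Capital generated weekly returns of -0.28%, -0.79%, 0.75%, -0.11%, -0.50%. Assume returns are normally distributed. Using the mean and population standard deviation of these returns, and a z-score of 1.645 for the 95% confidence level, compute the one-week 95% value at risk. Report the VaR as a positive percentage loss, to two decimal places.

Mean return r̄ = -0.930 / 5 = -0.1860%
Σ(r − r̄)² = (-0.28 − (-0.1860))² + (-0.79 − (-0.1860))² + (0.75 − (-0.1860))² + … = 1.3541
population σ = √(1.3541 / 5) = √0.2708 = 0.5204%
VaR = −(r̄ − z·σ) = −(-0.1860 − 1.645 × 0.5204) = −(-1.0421) = 1.0421%

1.04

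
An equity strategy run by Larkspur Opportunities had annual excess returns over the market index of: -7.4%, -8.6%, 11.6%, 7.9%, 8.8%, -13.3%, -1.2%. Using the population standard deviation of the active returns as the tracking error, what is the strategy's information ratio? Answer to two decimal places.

μ = (-7.4 − 8.6 + 11.6 + 7.9 + 8.8 − 13.3 − 1.2) / 7 = -2.20 / 7 = -0.3143%
Population σ = √[Σ(r − μ)² / 7] = √[580.7686 / 7] = √82.9669 = 9.1086%
IR = μ / tracking error = -0.3143 / 9.1086 = -0.0345

-0.03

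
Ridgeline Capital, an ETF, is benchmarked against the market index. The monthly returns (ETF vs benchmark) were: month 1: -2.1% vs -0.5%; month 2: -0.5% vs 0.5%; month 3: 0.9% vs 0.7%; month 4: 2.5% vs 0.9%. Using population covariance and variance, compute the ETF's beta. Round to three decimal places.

2.897

r̄p = 0.2000%,  r̄m = 0.4000%
Cov = Σ(rp − r̄p)(rm − r̄m) / 4 = 0.8400
Var(rm) = Σ(rm − r̄m)² / 4 = 0.2900
β = Cov / Var = 0.8400 / 0.2900 = 2.8966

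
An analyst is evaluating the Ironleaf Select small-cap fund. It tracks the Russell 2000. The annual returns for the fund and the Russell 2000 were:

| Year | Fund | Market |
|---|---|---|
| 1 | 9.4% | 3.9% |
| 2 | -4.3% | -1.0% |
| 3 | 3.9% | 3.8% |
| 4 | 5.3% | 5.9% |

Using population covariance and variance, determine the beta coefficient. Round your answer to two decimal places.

1.63

r̄p = 3.5750%,  r̄m = 3.1500%
Cov = Σ(rp − r̄p)(rm − r̄m) / 4 = 10.5013
Var(rm) = Σ(rm − r̄m)² / 4 = 6.4425
β = Cov / Var = 10.5013 / 6.4425 = 1.6300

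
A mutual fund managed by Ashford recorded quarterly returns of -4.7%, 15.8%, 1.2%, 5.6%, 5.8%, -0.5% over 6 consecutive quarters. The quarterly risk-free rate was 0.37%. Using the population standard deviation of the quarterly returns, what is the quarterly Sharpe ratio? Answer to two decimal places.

0.54

μ = (-4.7 + 15.8 + 1.2 + 5.6 + 5.8 − 0.5) / 6 = 3.8667%
Population σ = √[Σ(r − μ)² / 6] = √[248.7133 / 6] = √41.4522 = 6.4383%
Sharpe = (μ − rf) / σ = (3.8667 − 0.37) / 6.4383 = 3.4967 / 6.4383 = 0.5431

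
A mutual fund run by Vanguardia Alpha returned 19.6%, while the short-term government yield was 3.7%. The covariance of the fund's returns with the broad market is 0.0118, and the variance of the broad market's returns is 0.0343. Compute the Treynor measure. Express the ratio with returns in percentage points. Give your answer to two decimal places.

β = Cov / Var = 0.0118 / 0.0343 = 0.3440
Treynor = (Rp − Rf) / β = (19.6% − 3.7%) / 0.3440 = 15.90 / 0.3440 = 46.2209

46.22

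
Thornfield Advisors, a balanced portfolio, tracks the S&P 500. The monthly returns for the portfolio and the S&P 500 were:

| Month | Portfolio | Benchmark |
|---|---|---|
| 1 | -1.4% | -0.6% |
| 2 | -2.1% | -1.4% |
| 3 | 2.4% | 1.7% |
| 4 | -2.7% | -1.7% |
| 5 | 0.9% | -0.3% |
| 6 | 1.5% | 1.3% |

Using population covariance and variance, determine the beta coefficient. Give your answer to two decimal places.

1.43

r̄p = -0.2333%,  r̄m = -0.1667%
Cov = Σ(rp − r̄p)(rm − r̄m) / 6 = 2.3161
Var(rm) = Σ(rm − r̄m)² / 6 = 1.6189
β = Cov / Var = 2.3161 / 1.6189 = 1.4307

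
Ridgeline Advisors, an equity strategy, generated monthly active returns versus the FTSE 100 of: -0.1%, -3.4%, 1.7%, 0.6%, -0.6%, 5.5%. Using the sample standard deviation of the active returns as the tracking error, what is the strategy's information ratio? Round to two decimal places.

0.21

Mean return r̄ = 3.70 / 6 = 0.6167%
Σ(r − r̄)² = (-0.1 − 0.6167)² + (-3.4 − 0.6167)² + (1.7 − 0.6167)² + … = 43.1483
sample σ = √(43.1483 / 5) = √8.6297 = 2.9376%
IR = r̄ / tracking error = 0.6167 / 2.9376 = 0.2099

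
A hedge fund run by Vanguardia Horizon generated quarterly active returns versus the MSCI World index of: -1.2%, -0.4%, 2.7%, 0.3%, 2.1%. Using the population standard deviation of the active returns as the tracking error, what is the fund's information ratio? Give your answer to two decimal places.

0.47

μ = (-1.2 − 0.4 + 2.7 + 0.3 + 2.1) / 5 = 0.7000%
Σ(r − μ)² = 10.9400; population σ = √(10.9400/5) = 1.4792%
IR = μ / tracking error = 0.7000 / 1.4792 = 0.4732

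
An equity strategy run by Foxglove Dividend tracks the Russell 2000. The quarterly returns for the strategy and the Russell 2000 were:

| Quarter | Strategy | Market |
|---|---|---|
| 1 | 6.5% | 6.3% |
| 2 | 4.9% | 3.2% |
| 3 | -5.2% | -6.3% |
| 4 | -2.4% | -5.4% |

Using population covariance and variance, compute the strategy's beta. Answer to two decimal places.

r̄p = 0.9500%,  r̄m = -0.5500%
Cov = Σ(rp − r̄p)(rm − r̄m) / 4 = 26.1100
Var(rm) = Σ(rm − r̄m)² / 4 = 29.3925
β = Cov / Var = 26.1100 / 29.3925 = 0.8883

0.89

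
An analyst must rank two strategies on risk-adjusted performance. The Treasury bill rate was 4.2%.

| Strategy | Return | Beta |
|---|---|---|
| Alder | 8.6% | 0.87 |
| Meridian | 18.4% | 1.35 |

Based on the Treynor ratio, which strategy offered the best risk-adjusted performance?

Meridian

Alder: Treynor = (8.6% − 4.2%) / 0.87 = 5.057
Meridian: Treynor = (18.4% − 4.2%) / 1.35 = 10.519
Highest: Meridian (10.519).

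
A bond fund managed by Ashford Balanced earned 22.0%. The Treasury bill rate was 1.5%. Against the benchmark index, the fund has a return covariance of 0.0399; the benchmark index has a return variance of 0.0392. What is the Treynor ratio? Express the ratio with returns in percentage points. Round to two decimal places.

20.14

β = Cov / Var = 0.0399 / 0.0392 = 1.0179
Treynor = (Rp − Rf) / β = (22.0% − 1.5%) / 1.0179 = 20.50 / 1.0179 = 20.1395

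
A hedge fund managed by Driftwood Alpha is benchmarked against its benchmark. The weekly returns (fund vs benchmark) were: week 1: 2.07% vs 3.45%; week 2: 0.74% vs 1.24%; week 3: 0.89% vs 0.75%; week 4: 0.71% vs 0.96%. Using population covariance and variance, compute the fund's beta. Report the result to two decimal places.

0.50

r̄p = 1.1025%,  r̄m = 1.6000%
Cov = Σ(rp − r̄p)(rm − r̄m) / 4 = 0.5881
Var(rm) = Σ(rm − r̄m)² / 4 = 1.1711
β = Cov / Var = 0.5881 / 1.1711 = 0.5022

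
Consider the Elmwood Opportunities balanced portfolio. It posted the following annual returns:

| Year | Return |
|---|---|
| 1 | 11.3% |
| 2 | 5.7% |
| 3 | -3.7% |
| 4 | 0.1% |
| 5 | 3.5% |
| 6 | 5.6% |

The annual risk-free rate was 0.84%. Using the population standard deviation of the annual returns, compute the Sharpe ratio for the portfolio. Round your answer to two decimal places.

r̄ = (11.3 + 5.7 − 3.7 + 0.1 + 3.5 + 5.6) / 6 = 22.50 / 6 = 3.7500%
Σ(r − r̄)² = (11.3 − 3.7500)² + (5.7 − 3.7500)² + (-3.7 − 3.7500)² + … = 133.1150
population σ = √(133.1150 / 6) = √22.1858 = 4.7102%
Sharpe = (r̄ − rf) / σ = (3.7500 − 0.84) / 4.7102 = 2.9100 / 4.7102 = 0.6178

0.62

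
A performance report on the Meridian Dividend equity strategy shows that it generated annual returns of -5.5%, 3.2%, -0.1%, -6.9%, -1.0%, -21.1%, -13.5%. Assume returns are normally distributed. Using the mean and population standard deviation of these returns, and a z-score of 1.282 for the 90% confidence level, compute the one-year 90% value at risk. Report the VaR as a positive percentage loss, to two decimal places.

r̄ = (-5.5 + 3.2 − 0.1 − 6.9 − 1 − 21.1 − 13.5) / 7 = -6.4143%
Population std dev = √[428.5686 / 7] = 7.8246%
VaR = −(r̄ − z·σ) = −(-6.4143 − 1.282 × 7.8246) = −(-16.4454) = 16.4454%

16.45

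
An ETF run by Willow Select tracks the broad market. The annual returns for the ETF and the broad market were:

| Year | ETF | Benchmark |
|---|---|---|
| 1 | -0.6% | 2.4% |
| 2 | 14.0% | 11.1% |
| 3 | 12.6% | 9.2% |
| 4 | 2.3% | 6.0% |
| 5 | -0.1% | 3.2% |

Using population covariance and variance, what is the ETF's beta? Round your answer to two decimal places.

r̄p = 5.6400%,  r̄m = 6.3800%
Cov = Σ(rp − r̄p)(rm − r̄m) / 5 = 20.6888
Var(rm) = Σ(rm − r̄m)² / 5 = 11.2656
β = Cov / Var = 20.6888 / 11.2656 = 1.8365

1.84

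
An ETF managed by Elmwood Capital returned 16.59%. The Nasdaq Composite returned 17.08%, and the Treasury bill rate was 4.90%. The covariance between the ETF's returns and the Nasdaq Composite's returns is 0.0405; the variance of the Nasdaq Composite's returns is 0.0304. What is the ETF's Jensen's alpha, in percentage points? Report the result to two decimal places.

β = Cov / Var = 0.0405 / 0.0304 = 1.3322
E[R] = Rf + β(Rm − Rf) = 4.90% + 1.3322 × (17.08% − 4.90%) = 21.1262%
α = Rp − E[R] = 16.59% − 21.1262% = -4.5362

-4.54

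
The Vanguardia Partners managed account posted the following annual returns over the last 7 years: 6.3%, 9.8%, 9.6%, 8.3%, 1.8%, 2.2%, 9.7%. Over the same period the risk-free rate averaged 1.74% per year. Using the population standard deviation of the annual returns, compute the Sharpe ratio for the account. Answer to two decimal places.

1.56

Mean return μ = 47.70 / 7 = 6.8143%
Population σ = √[Σ(r − μ)² / 7] = √[73.9086 / 7] = √10.5584 = 3.2494%
Sharpe = (μ − rf) / σ = (6.8143 − 1.74) / 3.2494 = 5.0743 / 3.2494 = 1.5616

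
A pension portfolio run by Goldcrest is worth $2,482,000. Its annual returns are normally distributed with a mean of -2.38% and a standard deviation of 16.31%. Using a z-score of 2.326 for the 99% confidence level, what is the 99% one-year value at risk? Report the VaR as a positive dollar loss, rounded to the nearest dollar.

Return at the 99% tail: μ − z·σ = -2.38% − 2.326 × 16.31% = -2.38 − 37.93706 = -40.31706%
VaR = −(-40.31706%) × $2,482,000 = 40.31706% × $2,482,000 = $1,000,669

$1,000,669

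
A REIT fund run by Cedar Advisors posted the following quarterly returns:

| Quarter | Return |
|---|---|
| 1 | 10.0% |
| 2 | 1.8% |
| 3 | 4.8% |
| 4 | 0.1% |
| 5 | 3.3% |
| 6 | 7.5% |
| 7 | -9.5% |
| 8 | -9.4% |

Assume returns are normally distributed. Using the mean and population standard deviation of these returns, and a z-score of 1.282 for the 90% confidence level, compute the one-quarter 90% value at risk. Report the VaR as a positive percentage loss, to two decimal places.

μ = (10 + 1.8 + 4.8 + 0.1 + 3.3 + 7.5 − 9.5 − 9.4) / 8 = 8.60 / 8 = 1.0750%
Σ(r − μ)² = 362.7950; population σ = √(362.7950/8) = 6.7342%
VaR = −(μ − z·σ) = −(1.0750 − 1.282 × 6.7342) = −(-7.5582) = 7.5582%

7.56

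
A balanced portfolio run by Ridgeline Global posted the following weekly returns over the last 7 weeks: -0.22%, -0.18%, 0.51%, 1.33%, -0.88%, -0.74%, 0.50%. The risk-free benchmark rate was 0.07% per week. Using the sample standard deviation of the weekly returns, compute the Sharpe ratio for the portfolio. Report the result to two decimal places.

Mean return r̄ = 0.320 / 7 = 0.0457%
Σ(r − r̄)² = (-0.22 − 0.0457)² + (-0.18 − 0.0457)² + … = 3.6672
sample σ = √(3.6672 / 6) = √0.6112 = 0.7818%
Sharpe = (r̄ − rf) / σ = (0.0457 − 0.07) / 0.7818 = -0.0243 / 0.7818 = -0.0311

-0.03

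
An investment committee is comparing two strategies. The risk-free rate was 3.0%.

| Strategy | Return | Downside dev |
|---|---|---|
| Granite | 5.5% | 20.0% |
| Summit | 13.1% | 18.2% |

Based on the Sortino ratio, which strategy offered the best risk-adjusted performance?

Granite: Sortino ratio = (5.5% − 3.0%) / 20.0% = 0.125
Summit: Sortino ratio = (13.1% − 3.0%) / 18.2% = 0.555
Highest: Summit (0.555).

Summit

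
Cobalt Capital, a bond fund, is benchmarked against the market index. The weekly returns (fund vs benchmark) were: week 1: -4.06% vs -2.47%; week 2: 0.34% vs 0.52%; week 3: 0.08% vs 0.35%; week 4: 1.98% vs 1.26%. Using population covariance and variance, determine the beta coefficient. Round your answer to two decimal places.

1.56

r̄p = -0.4150%,  r̄m = -0.0850%
Cov = Σ(rp − r̄p)(rm − r̄m) / 4 = 3.1467
Var(rm) = Σ(rm − r̄m)² / 4 = 2.0131
β = Cov / Var = 3.1467 / 2.0131 = 1.5631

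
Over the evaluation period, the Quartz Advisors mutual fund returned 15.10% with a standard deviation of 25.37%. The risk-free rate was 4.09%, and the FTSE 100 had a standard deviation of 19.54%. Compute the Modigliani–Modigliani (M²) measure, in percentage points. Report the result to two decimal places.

12.57

Sharpe = (Rp − Rf) / σp = (15.10% − 4.09%) / 25.37% = 0.4340
M² = Rf + Sharpe × σm = 4.09% + 0.4340 × 19.54% = 12.5704%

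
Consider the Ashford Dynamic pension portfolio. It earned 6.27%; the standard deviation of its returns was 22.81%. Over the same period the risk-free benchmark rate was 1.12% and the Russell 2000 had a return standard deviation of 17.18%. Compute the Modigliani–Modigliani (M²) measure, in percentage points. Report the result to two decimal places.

5.00

Sharpe = (Rp − Rf) / σp = (6.27% − 1.12%) / 22.81% = 0.2258
M² = Rf + Sharpe × σm = 1.12% + 0.2258 × 17.18% = 4.9992%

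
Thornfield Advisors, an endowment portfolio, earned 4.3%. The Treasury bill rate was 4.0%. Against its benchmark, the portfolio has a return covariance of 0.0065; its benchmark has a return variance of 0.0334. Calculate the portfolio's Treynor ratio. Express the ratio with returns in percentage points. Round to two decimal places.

β = Cov / Var = 0.0065 / 0.0334 = 0.1946
Treynor = (Rp − Rf) / β = (4.3% − 4.0%) / 0.1946 = 0.30 / 0.1946 = 1.5416

1.54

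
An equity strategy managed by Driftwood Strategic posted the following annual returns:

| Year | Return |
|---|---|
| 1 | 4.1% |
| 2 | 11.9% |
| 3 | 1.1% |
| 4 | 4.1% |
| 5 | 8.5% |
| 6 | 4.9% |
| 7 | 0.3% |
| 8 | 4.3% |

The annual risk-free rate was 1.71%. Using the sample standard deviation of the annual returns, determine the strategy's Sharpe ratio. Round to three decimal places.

0.847

μ = (4.1 + 11.9 + 1.1 + 4.1 + 8.5 + 4.9 + 0.3 + 4.3) / 8 = 39.20 / 8 = 4.9000%
Σ(r − μ)² = (4.1 − 4.9000)² + (11.9 − 4.9000)² + (1.1 − 4.9000)² + … = 99.2000
sample σ = √(99.2000 / 7) = √14.1714 = 3.7645%
Sharpe = (μ − rf) / σ = (4.9000 − 1.71) / 3.7645 = 3.1900 / 3.7645 = 0.8474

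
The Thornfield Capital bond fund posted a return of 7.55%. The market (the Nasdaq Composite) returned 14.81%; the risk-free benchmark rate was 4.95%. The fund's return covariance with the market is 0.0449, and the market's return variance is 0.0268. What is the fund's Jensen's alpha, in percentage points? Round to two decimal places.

β = Cov / Var = 0.0449 / 0.0268 = 1.6754
E[R] = Rf + β(Rm − Rf) = 4.95% + 1.6754 × (14.81% − 4.95%) = 21.4694%
α = Rp − E[R] = 7.55% − 21.4694% = -13.9194

-13.92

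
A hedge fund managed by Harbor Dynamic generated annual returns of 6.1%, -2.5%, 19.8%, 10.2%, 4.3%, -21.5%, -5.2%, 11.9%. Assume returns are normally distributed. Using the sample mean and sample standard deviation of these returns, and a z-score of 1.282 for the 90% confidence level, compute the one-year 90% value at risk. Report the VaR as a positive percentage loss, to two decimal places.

r̄ = (6.1 − 2.5 + 19.8 + 10.2 + 4.3 − 21.5 − 5.2 + 11.9) / 8 = 23.10 / 8 = 2.8875%
Σ(r − r̄)² = (6.1 − 2.8875)² + (-2.5 − 2.8875)² + (19.8 − 2.8875)² + … = 1122.2288
σ = √[1122.2288 / 7] = 12.6617%
VaR = −(r̄ − z·σ) = −(2.8875 − 1.282 × 12.6617) = −(-13.3448) = 13.3448%

13.34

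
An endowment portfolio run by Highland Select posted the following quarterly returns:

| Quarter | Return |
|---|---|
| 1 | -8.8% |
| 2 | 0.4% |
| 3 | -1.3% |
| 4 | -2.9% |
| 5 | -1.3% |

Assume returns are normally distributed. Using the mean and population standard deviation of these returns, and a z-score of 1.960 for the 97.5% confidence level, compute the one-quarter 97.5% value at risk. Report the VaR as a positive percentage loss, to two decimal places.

r̄ = (-8.8 + 0.4 − 1.3 − 2.9 − 1.3) / 5 = -13.90 / 5 = -2.7800%
Population std dev = √[50.7480 / 5] = 3.1858%
VaR = −(r̄ − z·σ) = −(-2.7800 − 1.960 × 3.1858) = −(-9.0242) = 9.0242%

9.02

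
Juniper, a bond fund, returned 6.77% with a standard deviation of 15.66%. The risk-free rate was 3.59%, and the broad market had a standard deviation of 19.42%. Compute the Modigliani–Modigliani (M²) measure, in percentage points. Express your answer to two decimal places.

Sharpe = (Rp − Rf) / σp = (6.77% − 3.59%) / 15.66% = 0.2031
M² = Rf + Sharpe × σm = 3.59% + 0.2031 × 19.42% = 7.5342%

7.53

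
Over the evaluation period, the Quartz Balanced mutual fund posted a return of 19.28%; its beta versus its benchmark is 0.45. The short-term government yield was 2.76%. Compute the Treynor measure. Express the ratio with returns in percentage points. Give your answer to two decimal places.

36.71

Treynor = (Rp − Rf) / β = (19.28% − 2.76%) / 0.45 = 16.52 / 0.45 = 36.7111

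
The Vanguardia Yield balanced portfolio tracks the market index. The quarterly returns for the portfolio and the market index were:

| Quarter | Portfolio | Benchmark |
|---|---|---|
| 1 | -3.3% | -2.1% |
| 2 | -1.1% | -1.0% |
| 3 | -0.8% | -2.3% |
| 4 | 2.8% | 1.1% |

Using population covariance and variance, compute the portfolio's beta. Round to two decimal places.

1.42

r̄p = -0.6000%,  r̄m = -1.0750%
Cov = Σ(rp − r̄p)(rm − r̄m) / 4 = 2.5925
Var(rm) = Σ(rm − r̄m)² / 4 = 1.8219
β = Cov / Var = 2.5925 / 1.8219 = 1.4230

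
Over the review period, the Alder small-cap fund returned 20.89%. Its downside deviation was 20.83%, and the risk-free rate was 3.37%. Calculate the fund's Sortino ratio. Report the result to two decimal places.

0.84

Sortino = (Rp − Rf) / σd = (20.89% − 3.37%) / 20.83% = 17.52% / 20.83% = 0.8411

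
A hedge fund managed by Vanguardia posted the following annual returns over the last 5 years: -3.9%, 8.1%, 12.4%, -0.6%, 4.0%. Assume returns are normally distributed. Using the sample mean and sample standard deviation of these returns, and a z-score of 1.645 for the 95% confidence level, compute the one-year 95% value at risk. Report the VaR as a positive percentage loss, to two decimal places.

6.75

Mean return μ = 20.00 / 5 = 4.0000%
Σ(r − μ)² = 170.9400; sample σ = √(170.9400/4) = 6.5372%
VaR = −(μ − z·σ) = −(4.0000 − 1.645 × 6.5372) = −(-6.7537) = 6.7537%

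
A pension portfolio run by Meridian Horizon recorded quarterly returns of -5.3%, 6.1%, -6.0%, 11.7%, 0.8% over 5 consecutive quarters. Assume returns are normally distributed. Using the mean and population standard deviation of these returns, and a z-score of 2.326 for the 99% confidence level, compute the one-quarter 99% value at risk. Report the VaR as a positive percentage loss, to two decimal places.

14.25

r̄ = (-5.3 + 6.1 − 6 + 11.7 + 0.8) / 5 = 7.30 / 5 = 1.4600%
Population std dev = √[228.1720 / 5] = 6.7553%
VaR = −(r̄ − z·σ) = −(1.4600 − 2.326 × 6.7553) = −(-14.2528) = 14.2528%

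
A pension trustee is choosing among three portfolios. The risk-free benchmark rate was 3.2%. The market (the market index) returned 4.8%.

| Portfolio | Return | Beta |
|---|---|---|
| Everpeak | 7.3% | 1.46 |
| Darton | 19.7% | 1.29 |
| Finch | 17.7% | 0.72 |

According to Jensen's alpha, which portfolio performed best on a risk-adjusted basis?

Darton

Everpeak: α = 7.3% − [3.2% + 1.46 × (4.8% − 3.2%)] = 1.764
Darton: α = 19.7% − [3.2% + 1.29 × (4.8% − 3.2%)] = 14.436
Finch: α = 17.7% − [3.2% + 0.72 × (4.8% − 3.2%)] = 13.348
Highest: Darton (14.436).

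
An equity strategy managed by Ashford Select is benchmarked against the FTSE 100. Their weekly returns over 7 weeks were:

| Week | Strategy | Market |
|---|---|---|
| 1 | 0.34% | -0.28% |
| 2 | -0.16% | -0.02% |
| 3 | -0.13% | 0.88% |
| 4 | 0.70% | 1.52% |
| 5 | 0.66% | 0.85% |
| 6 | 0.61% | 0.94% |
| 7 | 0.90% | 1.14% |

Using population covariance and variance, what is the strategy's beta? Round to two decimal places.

r̄p = 0.4171%,  r̄m = 0.7186%
Cov = Σ(rp − r̄p)(rm − r̄m) / 7 = 0.1314
Var(rm) = Σ(rm − r̄m)² / 7 = 0.3507
β = Cov / Var = 0.1314 / 0.3507 = 0.3747

0.37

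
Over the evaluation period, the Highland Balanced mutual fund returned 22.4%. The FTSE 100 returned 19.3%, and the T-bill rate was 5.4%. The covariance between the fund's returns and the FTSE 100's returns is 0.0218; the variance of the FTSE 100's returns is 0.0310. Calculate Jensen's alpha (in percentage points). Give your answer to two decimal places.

7.23

β = Cov / Var = 0.0218 / 0.0310 = 0.7032
E[R] = Rf + β(Rm − Rf) = 5.4% + 0.7032 × (19.3% − 5.4%) = 15.1745%
α = Rp − E[R] = 22.4% − 15.1745% = 7.2255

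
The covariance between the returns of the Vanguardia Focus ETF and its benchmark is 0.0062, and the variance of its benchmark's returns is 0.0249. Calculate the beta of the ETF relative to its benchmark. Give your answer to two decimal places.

0.25

β = Cov(Rp, Rm) / Var(Rm) = 0.0062 / 0.0249 = 0.2490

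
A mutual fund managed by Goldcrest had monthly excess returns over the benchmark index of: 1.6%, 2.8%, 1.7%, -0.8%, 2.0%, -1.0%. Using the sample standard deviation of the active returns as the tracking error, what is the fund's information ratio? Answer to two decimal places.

Mean return r̄ = 6.30 / 6 = 1.0500%
Σ(r − r̄)² = (1.6 − 1.0500)² + (2.8 − 1.0500)² + … = 12.3150
σ = √[12.3150 / 5] = 1.5694%
IR = r̄ / tracking error = 1.0500 / 1.5694 = 0.6690

0.67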